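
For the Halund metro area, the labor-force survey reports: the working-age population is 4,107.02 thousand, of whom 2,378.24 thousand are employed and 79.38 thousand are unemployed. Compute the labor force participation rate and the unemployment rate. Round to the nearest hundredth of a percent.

Labor force = employed + unemployed = 2,378.24 + 79.38 = 2,457.62 thousand.
Unemployment rate = 79.38 / 2,457.62 = 3.23%.
Labor force participation rate = 2,457.62 / 4,107.02 = 59.84%.

Labor force participation rate ≈ 59.84%; unemployment rate ≈ 3.23%.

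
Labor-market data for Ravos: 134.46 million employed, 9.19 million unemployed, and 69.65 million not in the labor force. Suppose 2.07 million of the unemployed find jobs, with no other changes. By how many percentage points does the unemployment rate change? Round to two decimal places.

Initially, labor force = 134.46 + 9.19 = 143.65 million, so u = 9.19/143.65 = 6.40%.
After the change, unemployed falls and employed rises by 2.07; labor force unchanged → E = 136.53, U = 7.12, labor force = 143.65 million.
New unemployment rate = 7.12 / 143.65 = 4.96%.
Change = 4.96% − 6.40% = −1.44 percentage points.

The unemployment rate changes by −1.44 percentage points.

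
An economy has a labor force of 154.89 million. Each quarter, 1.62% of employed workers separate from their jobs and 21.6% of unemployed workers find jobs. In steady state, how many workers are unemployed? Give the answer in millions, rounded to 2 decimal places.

Steady-state unemployment rate u* = s/(s+f) = 1.62/(1.62+21.6) = 0.069767.
Unemployed = u* × labor force = 0.069767 × 154.89 ≈ 10.81 million.

About 10.81 million are unemployed in steady state.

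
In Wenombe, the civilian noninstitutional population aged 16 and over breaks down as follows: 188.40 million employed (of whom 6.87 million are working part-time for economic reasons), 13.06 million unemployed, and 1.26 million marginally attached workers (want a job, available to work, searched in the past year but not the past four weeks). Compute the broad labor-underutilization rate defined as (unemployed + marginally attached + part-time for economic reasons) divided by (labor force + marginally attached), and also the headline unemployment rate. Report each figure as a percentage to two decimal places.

Broad underutilization rate ≈ 10.45%; headline unemployment rate ≈ 6.48%.

Labor force = 188.40 + 13.06 = 201.46 million.
Numerator = 13.06 + 1.26 + 6.87 = 21.19 million.
Denominator = 201.46 + 1.26 = 202.72 million.
Broad rate = 21.19 / 202.72 = 10.45%.
Headline unemployment rate = 13.06 / 201.46 = 6.48%.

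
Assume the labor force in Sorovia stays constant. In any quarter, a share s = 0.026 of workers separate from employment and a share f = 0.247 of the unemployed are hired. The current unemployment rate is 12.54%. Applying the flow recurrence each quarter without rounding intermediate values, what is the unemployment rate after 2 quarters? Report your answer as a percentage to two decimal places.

With a fixed labor force, u_{t+1} = u_t + s·(1−u_t) − f·u_t = u_t·(1−s−f) + s.
Here 1−s−f = 0.727 and s = 0.026.
u_1 = 0.125400 × 0.727 + 0.026 = 0.117166.
u_2 = 0.117166 × 0.727 + 0.026 = 0.111180.

Unemployment rate after two quarters ≈ 11.12%.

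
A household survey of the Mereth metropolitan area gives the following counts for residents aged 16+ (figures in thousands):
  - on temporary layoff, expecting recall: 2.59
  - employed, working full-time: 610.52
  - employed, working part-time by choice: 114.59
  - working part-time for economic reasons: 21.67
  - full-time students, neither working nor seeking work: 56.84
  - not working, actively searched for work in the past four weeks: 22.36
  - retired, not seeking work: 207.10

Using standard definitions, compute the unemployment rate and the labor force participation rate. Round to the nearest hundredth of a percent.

Unemployment rate ≈ 3.23%; labor force participation rate ≈ 74.52%.

Employed = 610.52 + 114.59 + 21.67 = 746.78 thousand (anyone who worked, including part-time for economic reasons, counts as employed).
Unemployed = 2.59 + 22.36 = 24.95 thousand (jobless and actively searching, or on temporary layoff).
Labor force = 746.78 + 24.95 = 771.73 thousand.
Not in labor force = 56.84 + 207.10 = 263.94 thousand (those not working and not actively searching are outside the labor force).
Civilian working-age population = 771.73 + 263.94 = 1,035.67 thousand.
Unemployment rate = 24.95 / 771.73 = 3.23%.
Labor force participation rate = 771.73 / 1,035.67 = 74.52%.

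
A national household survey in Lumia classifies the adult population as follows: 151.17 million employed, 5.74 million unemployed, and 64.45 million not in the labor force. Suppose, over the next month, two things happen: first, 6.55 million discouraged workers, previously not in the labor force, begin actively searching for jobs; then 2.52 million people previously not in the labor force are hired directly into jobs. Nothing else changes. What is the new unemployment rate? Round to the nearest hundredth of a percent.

New unemployment rate ≈ 7.40%.

Initially, labor force = 151.17 + 5.74 = 156.91 million, so u = 5.74/156.91 = 3.66%.
After the first change, unemployed and labor force both rise by 6.55 → E = 151.17, U = 12.29, labor force = 163.46 million.
After the second change, employed and labor force both rise by 2.52; unemployed unchanged → E = 153.69, U = 12.29, labor force = 165.98 million.
New unemployment rate = 12.29 / 165.98 = 7.40%.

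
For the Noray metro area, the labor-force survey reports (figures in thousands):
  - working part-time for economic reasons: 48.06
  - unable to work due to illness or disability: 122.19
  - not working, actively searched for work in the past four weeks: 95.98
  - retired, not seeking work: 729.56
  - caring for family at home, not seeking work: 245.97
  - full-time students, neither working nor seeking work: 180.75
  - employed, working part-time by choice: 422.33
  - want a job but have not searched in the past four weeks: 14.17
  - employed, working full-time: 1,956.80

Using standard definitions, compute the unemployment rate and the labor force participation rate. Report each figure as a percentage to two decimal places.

Employed = 48.06 + 422.33 + 1,956.80 = 2,427.19 thousand (anyone who worked, including part-time for economic reasons, counts as employed).
Unemployed = 95.98 thousand.
Labor force = 2,427.19 + 95.98 = 2,523.17 thousand.
Not in labor force = 122.19 + 729.56 + 245.97 + 180.75 + 14.17 = 1,292.64 thousand (those not working and not actively searching are outside the labor force — including those who want a job but have given up searching).
Civilian working-age population = 2,523.17 + 1,292.64 = 3,815.81 thousand.
Unemployment rate = 95.98 / 2,523.17 = 3.80%.
Labor force participation rate = 2,523.17 / 3,815.81 = 66.12%.

Unemployment rate ≈ 3.80%; labor force participation rate ≈ 66.12%.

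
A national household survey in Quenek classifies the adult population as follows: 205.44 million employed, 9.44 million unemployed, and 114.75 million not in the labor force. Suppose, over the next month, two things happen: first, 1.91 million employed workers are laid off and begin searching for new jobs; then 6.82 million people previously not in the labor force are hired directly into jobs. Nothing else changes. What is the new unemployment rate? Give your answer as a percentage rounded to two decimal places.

New unemployment rate ≈ 5.12%.

Initially, labor force = 205.44 + 9.44 = 214.88 million, so u = 9.44/214.88 = 4.39%.
After the first change, employed falls and unemployed rises by 1.91; labor force unchanged → E = 203.53, U = 11.35, labor force = 214.88 million.
After the second change, employed and labor force both rise by 6.82; unemployed unchanged → E = 210.35, U = 11.35, labor force = 221.70 million.
New unemployment rate = 11.35 / 221.70 = 5.12%.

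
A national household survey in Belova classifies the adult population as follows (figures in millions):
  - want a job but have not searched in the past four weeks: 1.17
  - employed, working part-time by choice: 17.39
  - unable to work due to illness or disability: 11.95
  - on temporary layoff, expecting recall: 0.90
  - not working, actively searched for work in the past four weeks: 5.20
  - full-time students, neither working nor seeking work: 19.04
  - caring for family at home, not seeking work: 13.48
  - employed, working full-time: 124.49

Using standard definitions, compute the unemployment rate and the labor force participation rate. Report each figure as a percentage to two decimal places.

Employed = 17.39 + 124.49 = 141.88 million.
Unemployed = 0.90 + 5.20 = 6.10 million (jobless and actively searching, or on temporary layoff).
Labor force = 141.88 + 6.10 = 147.98 million.
Not in labor force = 1.17 + 11.95 + 19.04 + 13.48 = 45.64 million (those not working and not actively searching are outside the labor force — including those who want a job but have given up searching).
Civilian working-age population = 147.98 + 45.64 = 193.62 million.
Unemployment rate = 6.10 / 147.98 = 4.12%.
Labor force participation rate = 147.98 / 193.62 = 76.43%.

Unemployment rate ≈ 4.12%; labor force participation rate ≈ 76.43%.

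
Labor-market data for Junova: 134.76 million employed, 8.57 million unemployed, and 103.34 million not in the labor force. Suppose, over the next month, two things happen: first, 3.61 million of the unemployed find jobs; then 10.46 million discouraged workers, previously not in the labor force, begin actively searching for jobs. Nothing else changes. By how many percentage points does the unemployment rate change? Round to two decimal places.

The unemployment rate changes by +4.05 percentage points.

Initially, labor force = 134.76 + 8.57 = 143.33 million, so u = 8.57/143.33 = 5.98%.
After the first change, unemployed falls and employed rises by 3.61; labor force unchanged → E = 138.37, U = 4.96, labor force = 143.33 million.
After the second change, unemployed and labor force both rise by 10.46 → E = 138.37, U = 15.42, labor force = 153.79 million.
New unemployment rate = 15.42 / 153.79 = 10.03%.
Change = 10.03% − 5.98% = +4.05 percentage points.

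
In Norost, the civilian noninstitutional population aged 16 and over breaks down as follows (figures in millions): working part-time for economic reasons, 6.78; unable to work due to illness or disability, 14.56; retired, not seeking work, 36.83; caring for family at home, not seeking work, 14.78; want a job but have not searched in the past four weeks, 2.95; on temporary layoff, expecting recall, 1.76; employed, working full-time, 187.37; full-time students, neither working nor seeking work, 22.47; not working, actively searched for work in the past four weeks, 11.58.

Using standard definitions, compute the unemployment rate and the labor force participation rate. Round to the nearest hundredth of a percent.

Employed = 6.78 + 187.37 = 194.15 million (anyone who worked, including part-time for economic reasons, counts as employed).
Unemployed = 1.76 + 11.58 = 13.34 million (jobless and actively searching, or on temporary layoff).
Labor force = 194.15 + 13.34 = 207.49 million.
Not in labor force = 14.56 + 36.83 + 14.78 + 2.95 + 22.47 = 91.59 million (those not working and not actively searching are outside the labor force — including those who want a job but have given up searching).
Civilian working-age population = 207.49 + 91.59 = 299.08 million.
Unemployment rate = 13.34 / 207.49 = 6.43%.
Labor force participation rate = 207.49 / 299.08 = 69.38%.

Unemployment rate ≈ 6.43%; labor force participation rate ≈ 69.38%.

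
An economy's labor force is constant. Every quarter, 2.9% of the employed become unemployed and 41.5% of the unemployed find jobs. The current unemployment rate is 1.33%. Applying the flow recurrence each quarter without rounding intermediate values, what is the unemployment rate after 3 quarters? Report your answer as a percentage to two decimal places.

Unemployment rate after three quarters ≈ 5.64%.

With a fixed labor force, u_{t+1} = u_t + s·(1−u_t) − f·u_t = u_t·(1−s−f) + s.
Here 1−s−f = 0.556 and s = 0.029.
u_1 = 0.013300 × 0.556 + 0.029 = 0.036395.
u_2 = 0.036395 × 0.556 + 0.029 = 0.049236.
u_3 = 0.049236 × 0.556 + 0.029 = 0.056375.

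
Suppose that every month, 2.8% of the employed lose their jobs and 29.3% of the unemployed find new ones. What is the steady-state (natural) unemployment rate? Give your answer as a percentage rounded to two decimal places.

At steady state the flows balance: s·E = f·U, so U/(E+U) = s/(s+f).
u* = 2.8 / (2.8 + 29.3) = 2.8 / 32.10 = 8.72%.

Steady-state unemployment rate ≈ 8.72%.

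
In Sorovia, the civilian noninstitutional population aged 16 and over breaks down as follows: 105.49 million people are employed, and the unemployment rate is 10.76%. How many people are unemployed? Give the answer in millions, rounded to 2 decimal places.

About 12.72 million are unemployed.

Let U be the number unemployed. The labor force is E + U, and U/(E+U) = 0.1076.
So U = 0.1076 × 105.49 / (1 − 0.1076) = 11.3507 / 0.8924 ≈ 12.72 million.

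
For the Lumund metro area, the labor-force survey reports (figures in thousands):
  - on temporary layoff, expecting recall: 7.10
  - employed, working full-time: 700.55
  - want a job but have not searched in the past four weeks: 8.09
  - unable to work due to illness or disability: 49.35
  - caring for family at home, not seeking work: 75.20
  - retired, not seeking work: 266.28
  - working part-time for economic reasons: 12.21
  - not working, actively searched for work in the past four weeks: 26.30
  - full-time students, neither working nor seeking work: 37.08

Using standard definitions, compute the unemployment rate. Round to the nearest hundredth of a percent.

Unemployment rate ≈ 4.48%.

Employed = 700.55 + 12.21 = 712.76 thousand (anyone who worked, including part-time for economic reasons, counts as employed).
Unemployed = 7.10 + 26.30 = 33.40 thousand (jobless and actively searching, or on temporary layoff).
Labor force = 712.76 + 33.40 = 746.16 thousand.
Unemployment rate = 33.40 / 746.16 = 4.48%.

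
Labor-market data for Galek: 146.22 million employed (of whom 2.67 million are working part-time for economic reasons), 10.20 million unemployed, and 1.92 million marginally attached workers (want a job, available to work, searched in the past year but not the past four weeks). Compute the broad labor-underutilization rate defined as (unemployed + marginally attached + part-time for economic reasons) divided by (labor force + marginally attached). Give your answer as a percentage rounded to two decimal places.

Broad underutilization rate ≈ 9.34%.

Labor force = 146.22 + 10.20 = 156.42 million.
Numerator = 10.20 + 1.92 + 2.67 = 14.79 million.
Denominator = 156.42 + 1.92 = 158.34 million.
Broad rate = 14.79 / 158.34 = 9.34%.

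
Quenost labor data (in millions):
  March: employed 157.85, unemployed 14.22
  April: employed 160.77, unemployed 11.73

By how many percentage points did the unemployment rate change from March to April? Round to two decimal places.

The unemployment rate changed by −1.46 percentage points.

March: labor force = 157.85 + 14.22 = 172.07; u = 14.22/172.07 = 8.26%.
April: labor force = 160.77 + 11.73 = 172.50; u = 11.73/172.50 = 6.80%.
Change = 6.80% − 8.26% = −1.46 pp.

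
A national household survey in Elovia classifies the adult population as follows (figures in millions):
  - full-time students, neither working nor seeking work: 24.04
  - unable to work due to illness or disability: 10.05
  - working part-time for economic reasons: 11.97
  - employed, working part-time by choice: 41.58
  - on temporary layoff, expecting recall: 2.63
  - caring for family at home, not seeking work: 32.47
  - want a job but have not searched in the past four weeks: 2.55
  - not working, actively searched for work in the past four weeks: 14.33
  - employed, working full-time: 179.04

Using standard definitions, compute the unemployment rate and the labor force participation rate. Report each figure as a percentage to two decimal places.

Employed = 11.97 + 41.58 + 179.04 = 232.59 million (anyone who worked, including part-time for economic reasons, counts as employed).
Unemployed = 2.63 + 14.33 = 16.96 million (jobless and actively searching, or on temporary layoff).
Labor force = 232.59 + 16.96 = 249.55 million.
Not in labor force = 24.04 + 10.05 + 32.47 + 2.55 = 69.11 million (those not working and not actively searching are outside the labor force — including those who want a job but have given up searching).
Civilian working-age population = 249.55 + 69.11 = 318.66 million.
Unemployment rate = 16.96 / 249.55 = 6.80%.
Labor force participation rate = 249.55 / 318.66 = 78.31%.

Unemployment rate ≈ 6.80%; labor force participation rate ≈ 78.31%.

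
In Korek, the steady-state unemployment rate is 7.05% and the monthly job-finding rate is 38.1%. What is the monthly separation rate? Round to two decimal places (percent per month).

From u* = s/(s+f): s = u·f/(1−u).
s = 0.0705 × 38.1 / (1 − 0.0705) = 2.6860 / 0.9295 ≈ 2.89% per month.

Separation rate ≈ 2.89% per month.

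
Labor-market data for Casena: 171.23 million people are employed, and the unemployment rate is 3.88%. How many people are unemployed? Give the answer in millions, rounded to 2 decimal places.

Let U be the number unemployed. The labor force is E + U, and U/(E+U) = 0.0388.
So U = 0.0388 × 171.23 / (1 − 0.0388) = 6.6437 / 0.9612 ≈ 6.91 million.

About 6.91 million are unemployed.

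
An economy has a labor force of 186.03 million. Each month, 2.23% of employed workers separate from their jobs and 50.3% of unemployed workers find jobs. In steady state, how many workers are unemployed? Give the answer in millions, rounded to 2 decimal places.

About 7.90 million are unemployed in steady state.

Steady-state unemployment rate u* = s/(s+f) = 2.23/(2.23+50.3) = 0.042452.
Unemployed = u* × labor force = 0.042452 × 186.03 ≈ 7.90 million.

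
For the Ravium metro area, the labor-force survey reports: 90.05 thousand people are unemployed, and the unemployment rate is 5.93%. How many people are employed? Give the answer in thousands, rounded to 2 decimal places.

About 1,428.50 thousand are employed.

Labor force = U / u = 90.05 / 0.0593 ≈ 1,518.55 thousand.
Employed = labor force − unemployed = 1,518.55 − 90.05 = 1,428.50 thousand.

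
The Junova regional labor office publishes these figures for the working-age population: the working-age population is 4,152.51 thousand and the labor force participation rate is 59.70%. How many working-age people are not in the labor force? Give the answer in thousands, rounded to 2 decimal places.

About 1,673.46 thousand are not in the labor force.

Share not in the labor force = 1 − 0.5970 = 0.4030.
Not in labor force = 0.4030 × 4,152.51 ≈ 1,673.46 thousand.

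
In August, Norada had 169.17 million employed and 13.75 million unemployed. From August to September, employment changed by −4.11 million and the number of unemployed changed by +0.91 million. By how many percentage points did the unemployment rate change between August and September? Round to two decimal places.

August: labor force = 169.17 + 13.75 = 182.92; u = 13.75/182.92 = 7.52%.
September: labor force = 165.06 + 14.66 = 179.72; u = 14.66/179.72 = 8.16%.
Change = 8.16% − 7.52% = +0.64 pp.

The unemployment rate changed by +0.64 percentage points.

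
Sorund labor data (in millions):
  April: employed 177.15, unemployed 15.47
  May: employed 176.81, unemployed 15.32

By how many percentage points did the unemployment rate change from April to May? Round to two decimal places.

April: labor force = 177.15 + 15.47 = 192.62; u = 15.47/192.62 = 8.03%.
May: labor force = 176.81 + 15.32 = 192.13; u = 15.32/192.13 = 7.97%.
Change = 7.97% − 8.03% = −0.06 pp.

The unemployment rate changed by −0.06 percentage points.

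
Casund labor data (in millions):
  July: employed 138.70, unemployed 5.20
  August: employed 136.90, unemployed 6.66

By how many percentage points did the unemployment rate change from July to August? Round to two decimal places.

July: labor force = 138.70 + 5.20 = 143.90; u = 5.20/143.90 = 3.61%.
August: labor force = 136.90 + 6.66 = 143.56; u = 6.66/143.56 = 4.64%.
Change = 4.64% − 3.61% = +1.03 pp.

The unemployment rate changed by +1.03 percentage points.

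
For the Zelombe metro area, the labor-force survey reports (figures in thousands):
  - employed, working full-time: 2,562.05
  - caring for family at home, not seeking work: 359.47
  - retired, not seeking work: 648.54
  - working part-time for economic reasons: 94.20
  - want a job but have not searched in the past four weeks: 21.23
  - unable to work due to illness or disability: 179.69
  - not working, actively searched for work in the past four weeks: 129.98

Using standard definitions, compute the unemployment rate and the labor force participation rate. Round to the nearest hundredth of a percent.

Employed = 2,562.05 + 94.20 = 2,656.25 thousand (anyone who worked, including part-time for economic reasons, counts as employed).
Unemployed = 129.98 thousand.
Labor force = 2,656.25 + 129.98 = 2,786.23 thousand.
Not in labor force = 359.47 + 648.54 + 21.23 + 179.69 = 1,208.93 thousand (those not working and not actively searching are outside the labor force — including those who want a job but have given up searching).
Civilian working-age population = 2,786.23 + 1,208.93 = 3,995.16 thousand.
Unemployment rate = 129.98 / 2,786.23 = 4.67%.
Labor force participation rate = 2,786.23 / 3,995.16 = 69.74%.

Unemployment rate ≈ 4.67%; labor force participation rate ≈ 69.74%.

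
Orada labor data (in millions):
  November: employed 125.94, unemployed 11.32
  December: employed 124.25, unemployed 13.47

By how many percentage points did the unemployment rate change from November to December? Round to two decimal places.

November: labor force = 125.94 + 11.32 = 137.26; u = 11.32/137.26 = 8.25%.
December: labor force = 124.25 + 13.47 = 137.72; u = 13.47/137.72 = 9.78%.
Change = 9.78% − 8.25% = +1.53 pp.

The unemployment rate changed by +1.53 percentage points.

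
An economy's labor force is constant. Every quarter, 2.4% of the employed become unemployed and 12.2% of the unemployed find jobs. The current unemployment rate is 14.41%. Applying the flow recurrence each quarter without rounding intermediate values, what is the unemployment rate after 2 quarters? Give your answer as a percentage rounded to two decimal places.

With a fixed labor force, u_{t+1} = u_t + s·(1−u_t) − f·u_t = u_t·(1−s−f) + s.
Here 1−s−f = 0.854 and s = 0.024.
u_1 = 0.144100 × 0.854 + 0.024 = 0.147061.
u_2 = 0.147061 × 0.854 + 0.024 = 0.149590.

Unemployment rate after two quarters ≈ 14.96%.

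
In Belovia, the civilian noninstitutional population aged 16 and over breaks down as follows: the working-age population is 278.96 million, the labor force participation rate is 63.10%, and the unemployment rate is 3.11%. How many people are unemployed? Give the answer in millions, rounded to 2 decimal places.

Labor force = 0.6310 × 278.96 = 176.02 million.
Unemployed = 0.0311 × 176.02 ≈ 5.47 million.

About 5.47 million are unemployed.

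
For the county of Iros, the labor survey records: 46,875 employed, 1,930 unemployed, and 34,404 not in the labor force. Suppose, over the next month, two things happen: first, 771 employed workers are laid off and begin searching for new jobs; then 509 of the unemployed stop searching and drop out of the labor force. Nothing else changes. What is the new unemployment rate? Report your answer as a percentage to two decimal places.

New unemployment rate ≈ 4.54%.

Initially, labor force = 46,875 + 1,930 = 48,805, so u = 1,930/48,805 = 3.95%.
After the first change, employed falls and unemployed rises by 771; labor force unchanged → E = 46,104, U = 2,701, labor force = 48,805.
After the second change, unemployed and labor force both fall by 509 → E = 46,104, U = 2,192, labor force = 48,296.
New unemployment rate = 2,192 / 48,296 = 4.54%.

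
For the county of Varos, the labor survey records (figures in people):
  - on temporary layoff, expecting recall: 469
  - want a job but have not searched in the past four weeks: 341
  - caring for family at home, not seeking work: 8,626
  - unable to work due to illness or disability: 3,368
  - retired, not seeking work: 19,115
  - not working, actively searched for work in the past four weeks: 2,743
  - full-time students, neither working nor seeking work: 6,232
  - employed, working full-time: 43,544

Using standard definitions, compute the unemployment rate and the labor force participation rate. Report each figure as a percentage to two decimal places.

Employed = 43,544.
Unemployed = 469 + 2,743 = 3,212 (jobless and actively searching, or on temporary layoff).
Labor force = 43,544 + 3,212 = 46,756.
Not in labor force = 341 + 8,626 + 3,368 + 19,115 + 6,232 = 37,682 (those not working and not actively searching are outside the labor force — including those who want a job but have given up searching).
Civilian working-age population = 46,756 + 37,682 = 84,438.
Unemployment rate = 3,212 / 46,756 = 6.87%.
Labor force participation rate = 46,756 / 84,438 = 55.37%.

Unemployment rate ≈ 6.87%; labor force participation rate ≈ 55.37%.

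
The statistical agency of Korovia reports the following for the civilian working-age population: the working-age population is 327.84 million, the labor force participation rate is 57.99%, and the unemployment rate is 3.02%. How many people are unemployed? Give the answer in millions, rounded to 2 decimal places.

Labor force = 0.5799 × 327.84 = 190.11 million.
Unemployed = 0.0302 × 190.11 ≈ 5.74 million.

About 5.74 million are unemployed.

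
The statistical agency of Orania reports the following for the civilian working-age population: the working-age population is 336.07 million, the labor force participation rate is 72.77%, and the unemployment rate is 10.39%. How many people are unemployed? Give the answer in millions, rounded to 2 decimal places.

Labor force = 0.7277 × 336.07 = 244.56 million.
Unemployed = 0.1039 × 244.56 ≈ 25.41 million.

About 25.41 million are unemployed.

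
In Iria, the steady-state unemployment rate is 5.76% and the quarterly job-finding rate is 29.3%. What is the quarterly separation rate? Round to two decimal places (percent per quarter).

Separation rate ≈ 1.79% per quarter.

From u* = s/(s+f): s = u·f/(1−u).
s = 0.0576 × 29.3 / (1 − 0.0576) = 1.6877 / 0.9424 ≈ 1.79% per quarter.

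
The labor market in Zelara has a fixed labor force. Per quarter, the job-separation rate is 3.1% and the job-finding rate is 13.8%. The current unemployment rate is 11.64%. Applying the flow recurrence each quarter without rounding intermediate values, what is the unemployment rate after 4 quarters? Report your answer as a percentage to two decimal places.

With a fixed labor force, u_{t+1} = u_t + s·(1−u_t) − f·u_t = u_t·(1−s−f) + s.
Here 1−s−f = 0.831 and s = 0.031.
u_1 = 0.116400 × 0.831 + 0.031 = 0.127728.
u_2 = 0.127728 × 0.831 + 0.031 = 0.137142.
u_3 = 0.137142 × 0.831 + 0.031 = 0.144965.
u_4 = 0.144965 × 0.831 + 0.031 = 0.151466.

Unemployment rate after four quarters ≈ 15.15%.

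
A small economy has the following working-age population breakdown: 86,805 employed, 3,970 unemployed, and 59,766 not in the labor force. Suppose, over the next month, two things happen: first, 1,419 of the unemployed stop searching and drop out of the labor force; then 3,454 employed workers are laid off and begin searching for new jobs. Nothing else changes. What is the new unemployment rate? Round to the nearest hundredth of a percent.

Initially, labor force = 86,805 + 3,970 = 90,775, so u = 3,970/90,775 = 4.37%.
After the first change, unemployed and labor force both fall by 1,419 → E = 86,805, U = 2,551, labor force = 89,356.
After the second change, employed falls and unemployed rises by 3,454; labor force unchanged → E = 83,351, U = 6,005, labor force = 89,356.
New unemployment rate = 6,005 / 89,356 = 6.72%.

New unemployment rate ≈ 6.72%.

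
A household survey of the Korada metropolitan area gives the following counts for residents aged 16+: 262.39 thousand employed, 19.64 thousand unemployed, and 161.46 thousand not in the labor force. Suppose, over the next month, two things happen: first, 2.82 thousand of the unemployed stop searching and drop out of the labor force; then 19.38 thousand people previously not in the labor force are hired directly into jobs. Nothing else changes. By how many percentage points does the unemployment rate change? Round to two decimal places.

The unemployment rate changes by −1.33 percentage points.

Initially, labor force = 262.39 + 19.64 = 282.03 thousand, so u = 19.64/282.03 = 6.96%.
After the first change, unemployed and labor force both fall by 2.82 → E = 262.39, U = 16.82, labor force = 279.21 thousand.
After the second change, employed and labor force both rise by 19.38; unemployed unchanged → E = 281.77, U = 16.82, labor force = 298.59 thousand.
New unemployment rate = 16.82 / 298.59 = 5.63%.
Change = 5.63% − 6.96% = −1.33 percentage points.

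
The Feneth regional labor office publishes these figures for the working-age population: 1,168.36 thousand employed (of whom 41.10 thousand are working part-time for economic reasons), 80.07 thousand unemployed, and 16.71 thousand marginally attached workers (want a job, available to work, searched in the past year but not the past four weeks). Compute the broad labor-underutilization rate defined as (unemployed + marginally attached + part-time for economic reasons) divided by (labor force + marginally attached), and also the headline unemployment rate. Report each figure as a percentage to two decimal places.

Broad underutilization rate ≈ 10.90%; headline unemployment rate ≈ 6.41%.

Labor force = 1,168.36 + 80.07 = 1,248.43 thousand.
Numerator = 80.07 + 16.71 + 41.10 = 137.88 thousand.
Denominator = 1,248.43 + 16.71 = 1,265.14 thousand.
Broad rate = 137.88 / 1,265.14 = 10.90%.
Headline unemployment rate = 80.07 / 1,248.43 = 6.41%.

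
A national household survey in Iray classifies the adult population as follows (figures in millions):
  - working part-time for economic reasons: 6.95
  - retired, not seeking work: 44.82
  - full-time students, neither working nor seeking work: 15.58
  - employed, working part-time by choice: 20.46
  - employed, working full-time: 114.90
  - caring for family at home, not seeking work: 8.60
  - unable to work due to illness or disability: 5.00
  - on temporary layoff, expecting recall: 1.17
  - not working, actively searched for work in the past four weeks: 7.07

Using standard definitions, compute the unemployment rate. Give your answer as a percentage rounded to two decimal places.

Unemployment rate ≈ 5.47%.

Employed = 6.95 + 20.46 + 114.90 = 142.31 million (anyone who worked, including part-time for economic reasons, counts as employed).
Unemployed = 1.17 + 7.07 = 8.24 million (jobless and actively searching, or on temporary layoff).
Labor force = 142.31 + 8.24 = 150.55 million.
Unemployment rate = 8.24 / 150.55 = 5.47%.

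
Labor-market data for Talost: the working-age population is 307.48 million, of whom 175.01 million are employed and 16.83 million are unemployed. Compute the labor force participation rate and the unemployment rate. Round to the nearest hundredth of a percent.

Labor force participation rate ≈ 62.39%; unemployment rate ≈ 8.77%.

Labor force = employed + unemployed = 175.01 + 16.83 = 191.84 million.
Unemployment rate = 16.83 / 191.84 = 8.77%.
Labor force participation rate = 191.84 / 307.48 = 62.39%.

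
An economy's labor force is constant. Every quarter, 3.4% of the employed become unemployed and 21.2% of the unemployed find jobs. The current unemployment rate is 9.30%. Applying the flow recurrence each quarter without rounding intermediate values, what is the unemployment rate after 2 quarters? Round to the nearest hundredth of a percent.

With a fixed labor force, u_{t+1} = u_t + s·(1−u_t) − f·u_t = u_t·(1−s−f) + s.
Here 1−s−f = 0.754 and s = 0.034.
u_1 = 0.093000 × 0.754 + 0.034 = 0.104122.
u_2 = 0.104122 × 0.754 + 0.034 = 0.112508.

Unemployment rate after two quarters ≈ 11.25%.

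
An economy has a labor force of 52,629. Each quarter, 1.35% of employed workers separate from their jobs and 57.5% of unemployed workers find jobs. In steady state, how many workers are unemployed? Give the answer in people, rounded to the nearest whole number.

Steady-state unemployment rate u* = s/(s+f) = 1.35/(1.35+57.5) = 0.022940.
Unemployed = u* × labor force = 0.022940 × 52,629 ≈ 1,207.

About 1,207 are unemployed in steady state.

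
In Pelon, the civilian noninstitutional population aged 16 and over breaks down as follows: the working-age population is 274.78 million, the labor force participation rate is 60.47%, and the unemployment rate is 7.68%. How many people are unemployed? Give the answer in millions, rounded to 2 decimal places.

About 12.76 million are unemployed.

Labor force = 0.6047 × 274.78 = 166.16 million.
Unemployed = 0.0768 × 166.16 ≈ 12.76 million.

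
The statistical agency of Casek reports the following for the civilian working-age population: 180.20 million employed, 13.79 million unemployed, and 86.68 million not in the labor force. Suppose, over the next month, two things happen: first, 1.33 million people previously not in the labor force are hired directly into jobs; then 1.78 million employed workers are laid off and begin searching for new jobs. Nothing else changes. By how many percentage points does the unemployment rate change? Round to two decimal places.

Initially, labor force = 180.20 + 13.79 = 193.99 million, so u = 13.79/193.99 = 7.11%.
After the first change, employed and labor force both rise by 1.33; unemployed unchanged → E = 181.53, U = 13.79, labor force = 195.32 million.
After the second change, employed falls and unemployed rises by 1.78; labor force unchanged → E = 179.75, U = 15.57, labor force = 195.32 million.
New unemployment rate = 15.57 / 195.32 = 7.97%.
Change = 7.97% − 7.11% = +0.86 percentage points.

The unemployment rate changes by +0.86 percentage points.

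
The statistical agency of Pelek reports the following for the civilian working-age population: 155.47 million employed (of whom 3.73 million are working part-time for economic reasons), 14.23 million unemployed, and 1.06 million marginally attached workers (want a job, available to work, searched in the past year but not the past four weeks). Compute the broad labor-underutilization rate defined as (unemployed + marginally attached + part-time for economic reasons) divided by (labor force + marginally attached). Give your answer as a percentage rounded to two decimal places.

Broad underutilization rate ≈ 11.14%.

Labor force = 155.47 + 14.23 = 169.70 million.
Numerator = 14.23 + 1.06 + 3.73 = 19.02 million.
Denominator = 169.70 + 1.06 = 170.76 million.
Broad rate = 19.02 / 170.76 = 11.14%.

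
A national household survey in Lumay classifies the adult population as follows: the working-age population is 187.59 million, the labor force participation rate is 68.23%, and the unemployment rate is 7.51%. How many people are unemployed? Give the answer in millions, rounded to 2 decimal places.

About 9.61 million are unemployed.

Labor force = 0.6823 × 187.59 = 127.99 million.
Unemployed = 0.0751 × 127.99 ≈ 9.61 million.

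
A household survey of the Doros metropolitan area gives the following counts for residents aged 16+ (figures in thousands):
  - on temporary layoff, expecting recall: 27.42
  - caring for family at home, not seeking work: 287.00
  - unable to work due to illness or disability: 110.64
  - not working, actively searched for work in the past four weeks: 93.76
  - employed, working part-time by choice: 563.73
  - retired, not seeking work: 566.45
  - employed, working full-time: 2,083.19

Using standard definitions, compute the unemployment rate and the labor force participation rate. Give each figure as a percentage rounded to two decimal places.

Unemployment rate ≈ 4.38%; labor force participation rate ≈ 74.17%.

Employed = 563.73 + 2,083.19 = 2,646.92 thousand.
Unemployed = 27.42 + 93.76 = 121.18 thousand (jobless and actively searching, or on temporary layoff).
Labor force = 2,646.92 + 121.18 = 2,768.10 thousand.
Not in labor force = 287.00 + 110.64 + 566.45 = 964.09 thousand (those not working and not actively searching are outside the labor force).
Civilian working-age population = 2,768.10 + 964.09 = 3,732.19 thousand.
Unemployment rate = 121.18 / 2,768.10 = 4.38%.
Labor force participation rate = 2,768.10 / 3,732.19 = 74.17%.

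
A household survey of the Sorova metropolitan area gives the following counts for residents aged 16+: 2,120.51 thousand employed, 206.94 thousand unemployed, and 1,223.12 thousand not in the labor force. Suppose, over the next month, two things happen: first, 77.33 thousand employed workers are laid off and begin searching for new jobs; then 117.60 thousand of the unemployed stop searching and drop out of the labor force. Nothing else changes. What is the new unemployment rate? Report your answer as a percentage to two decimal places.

Initially, labor force = 2,120.51 + 206.94 = 2,327.45 thousand, so u = 206.94/2,327.45 = 8.89%.
After the first change, employed falls and unemployed rises by 77.33; labor force unchanged → E = 2,043.18, U = 284.27, labor force = 2,327.45 thousand.
After the second change, unemployed and labor force both fall by 117.60 → E = 2,043.18, U = 166.67, labor force = 2,209.85 thousand.
New unemployment rate = 166.67 / 2,209.85 = 7.54%.

New unemployment rate ≈ 7.54%.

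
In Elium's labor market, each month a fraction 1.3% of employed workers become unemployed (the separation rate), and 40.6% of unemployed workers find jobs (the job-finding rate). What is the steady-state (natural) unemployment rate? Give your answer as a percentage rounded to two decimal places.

At steady state the flows balance: s·E = f·U, so U/(E+U) = s/(s+f).
u* = 1.3 / (1.3 + 40.6) = 1.3 / 41.90 = 3.10%.

Steady-state unemployment rate ≈ 3.10%.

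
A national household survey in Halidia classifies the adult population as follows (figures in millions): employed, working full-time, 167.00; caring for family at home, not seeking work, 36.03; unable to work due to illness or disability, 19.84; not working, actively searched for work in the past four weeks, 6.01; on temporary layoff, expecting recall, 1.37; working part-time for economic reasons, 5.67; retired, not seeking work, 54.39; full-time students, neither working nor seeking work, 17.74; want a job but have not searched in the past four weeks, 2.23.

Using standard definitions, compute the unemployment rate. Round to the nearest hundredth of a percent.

Unemployment rate ≈ 4.10%.

Employed = 167.00 + 5.67 = 172.67 million (anyone who worked, including part-time for economic reasons, counts as employed).
Unemployed = 6.01 + 1.37 = 7.38 million (jobless and actively searching, or on temporary layoff).
Labor force = 172.67 + 7.38 = 180.05 million.
Unemployment rate = 7.38 / 180.05 = 4.10%.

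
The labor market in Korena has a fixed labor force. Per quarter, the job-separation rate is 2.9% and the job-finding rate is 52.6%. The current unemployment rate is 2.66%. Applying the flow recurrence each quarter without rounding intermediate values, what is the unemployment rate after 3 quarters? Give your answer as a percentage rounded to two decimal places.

Unemployment rate after three quarters ≈ 5.00%.

With a fixed labor force, u_{t+1} = u_t + s·(1−u_t) − f·u_t = u_t·(1−s−f) + s.
Here 1−s−f = 0.445 and s = 0.029.
u_1 = 0.026600 × 0.445 + 0.029 = 0.040837.
u_2 = 0.040837 × 0.445 + 0.029 = 0.047172.
u_3 = 0.047172 × 0.445 + 0.029 = 0.049992.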